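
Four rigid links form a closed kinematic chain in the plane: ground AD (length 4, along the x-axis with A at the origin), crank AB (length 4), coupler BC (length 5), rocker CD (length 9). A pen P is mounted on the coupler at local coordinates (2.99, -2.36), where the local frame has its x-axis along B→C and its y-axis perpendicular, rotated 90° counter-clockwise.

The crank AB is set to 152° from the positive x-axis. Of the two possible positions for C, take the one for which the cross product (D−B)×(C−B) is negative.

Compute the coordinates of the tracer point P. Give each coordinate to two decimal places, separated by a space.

-6.41 -0.61

A=(0,0), D=(4.00,0)
B = A + 4.00·(cos152°, sin152°) = (-3.5318, 1.8779)
|BD| = 7.7624
circle(B,5.00) ∩ circle(D,9.00): a=0.2740, h=4.9925
  candidates: C₊=(-2.0581,6.6558) cross=38.753; C₋=(-4.4737,-3.0326) cross=-38.753
  mode - wants cross < 0 → take C=(-4.4737,-3.0326) (cross=-38.753)
ex = (C−B)/|BC| = (-0.1884,-0.9821); ey = (0.9821,-0.1884)
P = B + 2.99·ex + -2.36·ey = (-6.4128,-0.6140)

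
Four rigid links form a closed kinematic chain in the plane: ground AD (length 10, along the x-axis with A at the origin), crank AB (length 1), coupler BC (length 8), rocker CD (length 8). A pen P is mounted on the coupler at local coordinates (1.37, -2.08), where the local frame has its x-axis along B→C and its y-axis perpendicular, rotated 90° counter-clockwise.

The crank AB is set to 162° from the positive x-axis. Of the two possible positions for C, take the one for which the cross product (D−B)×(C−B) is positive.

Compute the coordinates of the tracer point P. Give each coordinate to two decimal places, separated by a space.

A=(0,0), D=(10.00,0)
B = A + 1.00·(cos162°, sin162°) = (-0.9511, 0.3090)
|BD| = 10.9554
circle(B,8.00) ∩ circle(D,8.00): a=5.4777, h=5.8305
  candidates: C₊=(4.6889,5.9827) cross=63.876; C₋=(4.3600,-5.6737) cross=-63.876
  mode + wants cross > 0 → take C=(4.6889,5.9827) (cross=63.876)
ex = (C−B)/|BC| = (0.7050,0.7092); ey = (-0.7092,0.7050)
P = B + 1.37·ex + -2.08·ey = (1.4899,-0.1858)

1.49 -0.19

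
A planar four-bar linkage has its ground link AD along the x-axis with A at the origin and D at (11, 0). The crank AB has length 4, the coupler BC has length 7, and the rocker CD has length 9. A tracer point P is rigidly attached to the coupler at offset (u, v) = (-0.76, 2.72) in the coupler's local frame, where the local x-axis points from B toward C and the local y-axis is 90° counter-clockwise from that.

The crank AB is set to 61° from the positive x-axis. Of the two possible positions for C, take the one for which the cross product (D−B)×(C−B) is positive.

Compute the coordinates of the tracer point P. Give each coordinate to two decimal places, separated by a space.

A=(0,0), D=(11.00,0)
B = A + 4.00·(cos61°, sin61°) = (1.9392, 3.4985)
|BD| = 9.7127
circle(B,7.00) ∩ circle(D,9.00): a=3.2090, h=6.2211
  candidates: C₊=(7.1737,8.1461) cross=60.424; C₋=(2.6921,-3.4609) cross=-60.424
  mode + wants cross > 0 → take C=(7.1737,8.1461) (cross=60.424)
ex = (C−B)/|BC| = (0.7478,0.6639); ey = (-0.6639,0.7478)
P = B + -0.76·ex + 2.72·ey = (-0.4350,5.0278)

-0.44 5.03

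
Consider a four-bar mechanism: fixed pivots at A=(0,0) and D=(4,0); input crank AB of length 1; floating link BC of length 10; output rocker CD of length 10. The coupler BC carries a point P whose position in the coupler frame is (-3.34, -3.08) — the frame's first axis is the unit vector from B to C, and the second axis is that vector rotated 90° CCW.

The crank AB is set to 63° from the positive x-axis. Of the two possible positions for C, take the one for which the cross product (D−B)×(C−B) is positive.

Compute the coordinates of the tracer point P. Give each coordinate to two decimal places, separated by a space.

A=(0,0), D=(4.00,0)
B = A + 1.00·(cos63°, sin63°) = (0.4540, 0.8910)
|BD| = 3.6562
circle(B,10.00) ∩ circle(D,10.00): a=1.8281, h=9.8315
  candidates: C₊=(4.6229,9.9806) cross=35.946; C₋=(-0.1689,-9.0896) cross=-35.946
  mode + wants cross > 0 → take C=(4.6229,9.9806) (cross=35.946)
ex = (C−B)/|BC| = (0.4169,0.9090); ey = (-0.9090,0.4169)
P = B + -3.34·ex + -3.08·ey = (1.8612,-3.4289)

1.86 -3.43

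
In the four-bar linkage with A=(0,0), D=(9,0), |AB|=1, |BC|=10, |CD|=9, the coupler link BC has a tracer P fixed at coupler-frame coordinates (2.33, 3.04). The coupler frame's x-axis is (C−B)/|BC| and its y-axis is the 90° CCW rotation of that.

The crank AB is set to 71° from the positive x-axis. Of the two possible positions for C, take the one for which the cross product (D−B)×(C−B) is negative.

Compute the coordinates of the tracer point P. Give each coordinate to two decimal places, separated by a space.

A=(0,0), D=(9.00,0)
B = A + 1.00·(cos71°, sin71°) = (0.3256, 0.9455)
|BD| = 8.7258
circle(B,10.00) ∩ circle(D,9.00): a=5.4516, h=8.3833
  candidates: C₊=(6.6535,8.6887) cross=73.151; C₋=(4.8367,-7.9792) cross=-73.151
  mode - wants cross < 0 → take C=(4.8367,-7.9792) (cross=-73.151)
ex = (C−B)/|BC| = (0.4511,-0.8925); ey = (0.8925,0.4511)
P = B + 2.33·ex + 3.04·ey = (4.0898,0.2375)

4.09 0.24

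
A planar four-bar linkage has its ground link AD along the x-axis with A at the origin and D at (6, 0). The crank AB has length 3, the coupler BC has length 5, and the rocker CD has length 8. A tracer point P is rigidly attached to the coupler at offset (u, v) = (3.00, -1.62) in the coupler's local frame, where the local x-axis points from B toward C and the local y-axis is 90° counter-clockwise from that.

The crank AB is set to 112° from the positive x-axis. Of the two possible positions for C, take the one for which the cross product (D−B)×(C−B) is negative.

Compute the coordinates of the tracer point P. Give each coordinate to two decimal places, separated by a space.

A=(0,0), D=(6.00,0)
B = A + 3.00·(cos112°, sin112°) = (-1.1238, 2.7816)
|BD| = 7.6476
circle(B,5.00) ∩ circle(D,8.00): a=1.2740, h=4.8350
  candidates: C₊=(1.8215,6.8220) cross=36.976; C₋=(-1.6956,-2.1856) cross=-36.976
  mode - wants cross < 0 → take C=(-1.6956,-2.1856) (cross=-36.976)
ex = (C−B)/|BC| = (-0.1144,-0.9934); ey = (0.9934,-0.1144)
P = B + 3.00·ex + -1.62·ey = (-3.0763,-0.0135)

-3.08 -0.01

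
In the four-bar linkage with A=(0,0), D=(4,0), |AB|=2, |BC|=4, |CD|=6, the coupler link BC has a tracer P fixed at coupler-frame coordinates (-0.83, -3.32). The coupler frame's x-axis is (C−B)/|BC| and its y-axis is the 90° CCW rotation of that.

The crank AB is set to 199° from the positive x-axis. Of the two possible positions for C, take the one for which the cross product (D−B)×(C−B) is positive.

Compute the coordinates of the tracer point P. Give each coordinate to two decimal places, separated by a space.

1.18 -2.17

A=(0,0), D=(4.00,0)
B = A + 2.00·(cos199°, sin199°) = (-1.8910, -0.6511)
|BD| = 5.9269
circle(B,4.00) ∩ circle(D,6.00): a=1.2762, h=3.7909
  candidates: C₊=(-1.0390,3.2571) cross=22.469; C₋=(-0.2060,-4.2789) cross=-22.469
  mode + wants cross > 0 → take C=(-1.0390,3.2571) (cross=22.469)
ex = (C−B)/|BC| = (0.2130,0.9771); ey = (-0.9771,0.2130)
P = B + -0.83·ex + -3.32·ey = (1.1760,-2.1693)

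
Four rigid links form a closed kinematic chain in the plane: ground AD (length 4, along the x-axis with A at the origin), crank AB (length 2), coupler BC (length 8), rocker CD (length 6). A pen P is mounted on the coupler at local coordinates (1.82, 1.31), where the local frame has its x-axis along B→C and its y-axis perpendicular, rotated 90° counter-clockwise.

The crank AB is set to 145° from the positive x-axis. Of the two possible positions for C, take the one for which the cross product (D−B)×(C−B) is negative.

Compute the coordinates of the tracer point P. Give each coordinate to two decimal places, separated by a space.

A=(0,0), D=(4.00,0)
B = A + 2.00·(cos145°, sin145°) = (-1.6383, 1.1472)
|BD| = 5.7538
circle(B,8.00) ∩ circle(D,6.00): a=5.3101, h=5.9836
  candidates: C₊=(4.7581,5.9519) cross=34.428; C₋=(2.3722,-5.7750) cross=-34.428
  mode - wants cross < 0 → take C=(2.3722,-5.7750) (cross=-34.428)
ex = (C−B)/|BC| = (0.5013,-0.8653); ey = (0.8653,0.5013)
P = B + 1.82·ex + 1.31·ey = (0.4076,0.2291)

0.41 0.23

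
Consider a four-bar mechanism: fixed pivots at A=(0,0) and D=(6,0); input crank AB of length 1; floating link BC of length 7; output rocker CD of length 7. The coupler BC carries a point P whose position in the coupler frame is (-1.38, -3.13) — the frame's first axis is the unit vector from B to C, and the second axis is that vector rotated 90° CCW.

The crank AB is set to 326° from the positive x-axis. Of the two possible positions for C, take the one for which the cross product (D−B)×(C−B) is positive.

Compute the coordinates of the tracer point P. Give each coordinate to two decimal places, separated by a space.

3.47 -2.73

A=(0,0), D=(6.00,0)
B = A + 1.00·(cos326°, sin326°) = (0.8290, -0.5592)
|BD| = 5.2011
circle(B,7.00) ∩ circle(D,7.00): a=2.6006, h=6.4990
  candidates: C₊=(2.7158,6.1817) cross=33.802; C₋=(4.1133,-6.7409) cross=-33.802
  mode + wants cross > 0 → take C=(2.7158,6.1817) (cross=33.802)
ex = (C−B)/|BC| = (0.2695,0.9630); ey = (-0.9630,0.2695)
P = B + -1.38·ex + -3.13·ey = (3.4712,-2.7318)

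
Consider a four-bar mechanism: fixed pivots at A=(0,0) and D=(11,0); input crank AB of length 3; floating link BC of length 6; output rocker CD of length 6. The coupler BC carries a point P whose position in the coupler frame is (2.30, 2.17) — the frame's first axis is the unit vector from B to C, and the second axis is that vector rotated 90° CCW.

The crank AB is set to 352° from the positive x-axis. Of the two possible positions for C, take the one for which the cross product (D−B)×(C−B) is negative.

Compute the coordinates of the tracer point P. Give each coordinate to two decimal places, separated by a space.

6.13 -0.51

A=(0,0), D=(11.00,0)
B = A + 3.00·(cos352°, sin352°) = (2.9708, -0.4175)
|BD| = 8.0400
circle(B,6.00) ∩ circle(D,6.00): a=4.0200, h=4.4541
  candidates: C₊=(6.7541,4.2394) cross=35.812; C₋=(7.2167,-4.6569) cross=-35.812
  mode - wants cross < 0 → take C=(7.2167,-4.6569) (cross=-35.812)
ex = (C−B)/|BC| = (0.7077,-0.7066); ey = (0.7066,0.7077)
P = B + 2.30·ex + 2.17·ey = (6.1316,-0.5070)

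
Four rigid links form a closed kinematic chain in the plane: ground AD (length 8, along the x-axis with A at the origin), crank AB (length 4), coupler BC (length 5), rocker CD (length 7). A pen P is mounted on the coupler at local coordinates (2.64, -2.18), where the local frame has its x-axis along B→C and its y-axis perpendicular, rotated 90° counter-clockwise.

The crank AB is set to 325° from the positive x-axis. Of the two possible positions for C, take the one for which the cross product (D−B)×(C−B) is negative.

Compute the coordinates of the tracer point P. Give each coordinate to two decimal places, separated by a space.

A=(0,0), D=(8.00,0)
B = A + 4.00·(cos325°, sin325°) = (3.2766, -2.2943)
|BD| = 5.2511
circle(B,5.00) ∩ circle(D,7.00): a=0.3403, h=4.9884
  candidates: C₊=(1.4032,2.3415) cross=26.195; C₋=(5.7623,-6.6327) cross=-26.195
  mode - wants cross < 0 → take C=(5.7623,-6.6327) (cross=-26.195)
ex = (C−B)/|BC| = (0.4971,-0.8677); ey = (0.8677,0.4971)
P = B + 2.64·ex + -2.18·ey = (2.6975,-5.6687)

2.70 -5.67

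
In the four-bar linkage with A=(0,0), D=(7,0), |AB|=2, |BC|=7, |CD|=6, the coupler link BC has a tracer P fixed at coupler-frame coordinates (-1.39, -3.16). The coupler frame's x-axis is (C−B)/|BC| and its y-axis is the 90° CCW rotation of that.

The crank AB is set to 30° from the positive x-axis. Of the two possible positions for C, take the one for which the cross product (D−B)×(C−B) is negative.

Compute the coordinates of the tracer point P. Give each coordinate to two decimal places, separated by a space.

A=(0,0), D=(7.00,0)
B = A + 2.00·(cos30°, sin30°) = (1.7321, 1.0000)
|BD| = 5.3620
circle(B,7.00) ∩ circle(D,6.00): a=3.8932, h=5.8174
  candidates: C₊=(6.6419,5.9893) cross=31.193; C₋=(4.4721,-5.4415) cross=-31.193
  mode - wants cross < 0 → take C=(4.4721,-5.4415) (cross=-31.193)
ex = (C−B)/|BC| = (0.3914,-0.9202); ey = (0.9202,0.3914)
P = B + -1.39·ex + -3.16·ey = (-1.7199,1.0422)

-1.72 1.04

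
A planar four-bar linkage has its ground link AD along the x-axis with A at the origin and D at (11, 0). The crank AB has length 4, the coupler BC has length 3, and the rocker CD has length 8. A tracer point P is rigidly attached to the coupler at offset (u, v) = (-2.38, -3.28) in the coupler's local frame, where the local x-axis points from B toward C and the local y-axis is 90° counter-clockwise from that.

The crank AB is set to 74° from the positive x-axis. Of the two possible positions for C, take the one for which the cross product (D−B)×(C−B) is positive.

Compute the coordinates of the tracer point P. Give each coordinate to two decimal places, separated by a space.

A=(0,0), D=(11.00,0)
B = A + 4.00·(cos74°, sin74°) = (1.1025, 3.8450)
|BD| = 10.6181
circle(B,3.00) ∩ circle(D,8.00): a=2.7191, h=1.2674
  candidates: C₊=(4.0961,4.0418) cross=13.458; C₋=(3.1782,1.6790) cross=-13.458
  mode + wants cross > 0 → take C=(4.0961,4.0418) (cross=13.458)
ex = (C−B)/|BC| = (0.9978,0.0656); ey = (-0.0656,0.9978)
P = B + -2.38·ex + -3.28·ey = (-1.0572,0.4160)

-1.06 0.42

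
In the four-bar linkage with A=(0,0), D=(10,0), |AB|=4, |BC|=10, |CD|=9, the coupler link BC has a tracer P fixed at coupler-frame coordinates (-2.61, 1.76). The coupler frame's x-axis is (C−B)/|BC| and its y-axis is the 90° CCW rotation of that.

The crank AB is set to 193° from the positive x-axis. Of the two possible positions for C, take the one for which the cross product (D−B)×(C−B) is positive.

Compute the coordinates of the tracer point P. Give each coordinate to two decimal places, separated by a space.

-7.00 -1.44

A=(0,0), D=(10.00,0)
B = A + 4.00·(cos193°, sin193°) = (-3.8975, -0.8998)
|BD| = 13.9266
circle(B,10.00) ∩ circle(D,9.00): a=7.6454, h=6.4457
  candidates: C₊=(3.3155,6.0264) cross=89.767; C₋=(4.1484,-6.8381) cross=-89.767
  mode + wants cross > 0 → take C=(3.3155,6.0264) (cross=89.767)
ex = (C−B)/|BC| = (0.7213,0.6926); ey = (-0.6926,0.7213)
P = B + -2.61·ex + 1.76·ey = (-6.9991,-1.4381)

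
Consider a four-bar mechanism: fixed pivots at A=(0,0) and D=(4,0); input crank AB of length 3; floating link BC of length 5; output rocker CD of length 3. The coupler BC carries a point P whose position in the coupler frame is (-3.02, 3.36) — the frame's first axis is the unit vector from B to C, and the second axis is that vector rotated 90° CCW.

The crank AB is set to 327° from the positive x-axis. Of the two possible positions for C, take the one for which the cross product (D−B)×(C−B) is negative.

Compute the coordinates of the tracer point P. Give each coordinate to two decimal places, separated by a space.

-1.75 -0.14

A=(0,0), D=(4.00,0)
B = A + 3.00·(cos327°, sin327°) = (2.5160, -1.6339)
|BD| = 2.2072
circle(B,5.00) ∩ circle(D,3.00): a=4.7281, h=1.6265
  candidates: C₊=(4.4908,2.9596) cross=3.590; C₋=(6.8988,0.7725) cross=-3.590
  mode - wants cross < 0 → take C=(6.8988,0.7725) (cross=-3.590)
ex = (C−B)/|BC| = (0.8766,0.4813); ey = (-0.4813,0.8766)
P = B + -3.02·ex + 3.36·ey = (-1.7483,-0.1421)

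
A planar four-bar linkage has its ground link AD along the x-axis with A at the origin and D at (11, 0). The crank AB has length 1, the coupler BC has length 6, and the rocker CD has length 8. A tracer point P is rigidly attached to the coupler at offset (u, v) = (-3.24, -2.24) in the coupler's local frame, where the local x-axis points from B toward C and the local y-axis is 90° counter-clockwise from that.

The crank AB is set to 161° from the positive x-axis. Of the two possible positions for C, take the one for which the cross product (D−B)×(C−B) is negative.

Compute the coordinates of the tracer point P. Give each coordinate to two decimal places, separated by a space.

-4.88 0.58

A=(0,0), D=(11.00,0)
B = A + 1.00·(cos161°, sin161°) = (-0.9455, 0.3256)
|BD| = 11.9500
circle(B,6.00) ∩ circle(D,8.00): a=4.8034, h=3.5954
  candidates: C₊=(3.9541,3.7888) cross=42.965; C₋=(3.7582,-3.3994) cross=-42.965
  mode - wants cross < 0 → take C=(3.7582,-3.3994) (cross=-42.965)
ex = (C−B)/|BC| = (0.7839,-0.6208); ey = (0.6208,0.7839)
P = B + -3.24·ex + -2.24·ey = (-4.8762,0.5810)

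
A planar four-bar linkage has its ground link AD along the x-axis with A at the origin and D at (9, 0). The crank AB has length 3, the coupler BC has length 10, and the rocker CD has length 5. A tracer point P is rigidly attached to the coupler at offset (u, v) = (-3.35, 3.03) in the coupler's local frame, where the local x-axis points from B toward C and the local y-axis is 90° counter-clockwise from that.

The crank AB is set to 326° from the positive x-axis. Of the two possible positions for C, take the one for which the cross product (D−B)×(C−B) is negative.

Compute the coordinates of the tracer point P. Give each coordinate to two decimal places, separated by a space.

A=(0,0), D=(9.00,0)
B = A + 3.00·(cos326°, sin326°) = (2.4871, -1.6776)
|BD| = 6.7255
circle(B,10.00) ∩ circle(D,5.00): a=8.9386, h=4.4836
  candidates: C₊=(10.0248,4.8939) cross=30.154; C₋=(12.2615,-3.7898) cross=-30.154
  mode - wants cross < 0 → take C=(12.2615,-3.7898) (cross=-30.154)
ex = (C−B)/|BC| = (0.9774,-0.2112); ey = (0.2112,0.9774)
P = B + -3.35·ex + 3.03·ey = (-0.1473,1.9917)

-0.15 1.99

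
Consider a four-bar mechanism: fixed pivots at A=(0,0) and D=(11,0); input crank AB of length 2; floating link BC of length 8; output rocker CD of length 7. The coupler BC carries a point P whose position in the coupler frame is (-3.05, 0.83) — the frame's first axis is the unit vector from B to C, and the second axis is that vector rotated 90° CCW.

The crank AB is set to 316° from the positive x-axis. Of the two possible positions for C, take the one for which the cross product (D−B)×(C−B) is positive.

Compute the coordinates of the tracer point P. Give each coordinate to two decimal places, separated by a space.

-1.03 -3.36

A=(0,0), D=(11.00,0)
B = A + 2.00·(cos316°, sin316°) = (1.4387, -1.3893)
|BD| = 9.6617
circle(B,8.00) ∩ circle(D,7.00): a=5.6071, h=5.7062
  candidates: C₊=(6.1670,5.0638) cross=55.131; C₋=(7.8081,-6.2299) cross=-55.131
  mode + wants cross > 0 → take C=(6.1670,5.0638) (cross=55.131)
ex = (C−B)/|BC| = (0.5910,0.8066); ey = (-0.8066,0.5910)
P = B + -3.05·ex + 0.83·ey = (-1.0335,-3.3590)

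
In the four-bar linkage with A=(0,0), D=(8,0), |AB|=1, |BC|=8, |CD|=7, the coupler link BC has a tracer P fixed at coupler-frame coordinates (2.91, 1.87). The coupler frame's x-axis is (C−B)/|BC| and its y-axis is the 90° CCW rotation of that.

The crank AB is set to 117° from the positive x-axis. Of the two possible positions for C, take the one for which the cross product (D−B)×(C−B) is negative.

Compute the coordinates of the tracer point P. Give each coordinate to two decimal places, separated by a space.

A=(0,0), D=(8.00,0)
B = A + 1.00·(cos117°, sin117°) = (-0.4540, 0.8910)
|BD| = 8.5008
circle(B,8.00) ∩ circle(D,7.00): a=5.1327, h=6.1364
  candidates: C₊=(5.2936,6.4556) cross=52.165; C₋=(4.0072,-5.7496) cross=-52.165
  mode - wants cross < 0 → take C=(4.0072,-5.7496) (cross=-52.165)
ex = (C−B)/|BC| = (0.5577,-0.8301); ey = (0.8301,0.5577)
P = B + 2.91·ex + 1.87·ey = (2.7210,-0.4817)

2.72 -0.48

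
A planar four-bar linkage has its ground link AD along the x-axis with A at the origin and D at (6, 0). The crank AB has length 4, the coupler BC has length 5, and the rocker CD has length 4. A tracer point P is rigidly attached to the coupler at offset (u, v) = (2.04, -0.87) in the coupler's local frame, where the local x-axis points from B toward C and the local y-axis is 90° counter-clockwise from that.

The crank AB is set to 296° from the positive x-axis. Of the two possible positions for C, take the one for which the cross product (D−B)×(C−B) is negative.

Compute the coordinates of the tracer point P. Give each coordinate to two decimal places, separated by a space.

A=(0,0), D=(6.00,0)
B = A + 4.00·(cos296°, sin296°) = (1.7535, -3.5952)
|BD| = 5.5640
circle(B,5.00) ∩ circle(D,4.00): a=3.5908, h=3.4794
  candidates: C₊=(2.2458,1.3805) cross=19.360; C₋=(6.7422,-3.9305) cross=-19.360
  mode - wants cross < 0 → take C=(6.7422,-3.9305) (cross=-19.360)
ex = (C−B)/|BC| = (0.9977,-0.0671); ey = (0.0671,0.9977)
P = B + 2.04·ex + -0.87·ey = (3.7305,-4.6000)

3.73 -4.60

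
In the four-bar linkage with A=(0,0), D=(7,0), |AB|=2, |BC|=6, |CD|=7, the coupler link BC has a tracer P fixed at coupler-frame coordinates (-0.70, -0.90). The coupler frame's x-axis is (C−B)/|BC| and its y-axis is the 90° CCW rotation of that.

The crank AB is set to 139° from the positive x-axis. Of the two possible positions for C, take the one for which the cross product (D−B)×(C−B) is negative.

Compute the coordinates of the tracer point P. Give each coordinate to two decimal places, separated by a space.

-2.63 1.52

A=(0,0), D=(7.00,0)
B = A + 2.00·(cos139°, sin139°) = (-1.5094, 1.3121)
|BD| = 8.6100
circle(B,6.00) ∩ circle(D,7.00): a=3.5501, h=4.8371
  candidates: C₊=(2.7363,5.5517) cross=41.647; C₋=(1.2620,-4.0094) cross=-41.647
  mode - wants cross < 0 → take C=(1.2620,-4.0094) (cross=-41.647)
ex = (C−B)/|BC| = (0.4619,-0.8869); ey = (0.8869,0.4619)
P = B + -0.70·ex + -0.90·ey = (-2.6310,1.5173)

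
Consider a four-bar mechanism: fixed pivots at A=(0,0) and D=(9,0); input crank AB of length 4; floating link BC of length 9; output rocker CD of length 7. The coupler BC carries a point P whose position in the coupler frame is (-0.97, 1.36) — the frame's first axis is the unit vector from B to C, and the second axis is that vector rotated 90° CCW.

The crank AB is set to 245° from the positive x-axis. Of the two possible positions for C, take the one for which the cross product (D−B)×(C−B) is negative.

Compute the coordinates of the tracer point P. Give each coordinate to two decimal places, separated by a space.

-2.15 -2.02

A=(0,0), D=(9.00,0)
B = A + 4.00·(cos245°, sin245°) = (-1.6905, -3.6252)
|BD| = 11.2884
circle(B,9.00) ∩ circle(D,7.00): a=7.0616, h=5.5798
  candidates: C₊=(3.2051,3.9268) cross=62.987; C₋=(6.7890,-6.6416) cross=-62.987
  mode - wants cross < 0 → take C=(6.7890,-6.6416) (cross=-62.987)
ex = (C−B)/|BC| = (0.9422,-0.3352); ey = (0.3352,0.9422)
P = B + -0.97·ex + 1.36·ey = (-2.1486,-2.0188)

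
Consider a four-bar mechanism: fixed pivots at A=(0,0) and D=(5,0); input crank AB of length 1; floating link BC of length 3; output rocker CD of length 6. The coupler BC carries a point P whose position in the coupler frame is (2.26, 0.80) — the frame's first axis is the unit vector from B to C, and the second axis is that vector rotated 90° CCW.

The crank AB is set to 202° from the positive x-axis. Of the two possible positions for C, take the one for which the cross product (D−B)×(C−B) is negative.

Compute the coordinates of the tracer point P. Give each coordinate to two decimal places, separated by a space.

A=(0,0), D=(5.00,0)
B = A + 1.00·(cos202°, sin202°) = (-0.9272, -0.3746)
|BD| = 5.9390
circle(B,3.00) ∩ circle(D,6.00): a=0.6964, h=2.9181
  candidates: C₊=(-0.4162,2.5816) cross=17.330; C₋=(-0.0481,-3.2429) cross=-17.330
  mode - wants cross < 0 → take C=(-0.0481,-3.2429) (cross=-17.330)
ex = (C−B)/|BC| = (0.2930,-0.9561); ey = (0.9561,0.2930)
P = B + 2.26·ex + 0.80·ey = (0.4999,-2.3010)

0.50 -2.30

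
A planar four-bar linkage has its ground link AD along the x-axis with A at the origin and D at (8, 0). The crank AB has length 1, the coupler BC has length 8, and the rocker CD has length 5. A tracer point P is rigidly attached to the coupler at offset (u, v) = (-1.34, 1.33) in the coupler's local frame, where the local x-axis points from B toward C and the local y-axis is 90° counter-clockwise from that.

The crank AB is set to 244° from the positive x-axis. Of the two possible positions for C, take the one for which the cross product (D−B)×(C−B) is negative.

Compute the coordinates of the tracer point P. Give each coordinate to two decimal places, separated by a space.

-0.96 0.91

A=(0,0), D=(8.00,0)
B = A + 1.00·(cos244°, sin244°) = (-0.4384, -0.8988)
|BD| = 8.4861
circle(B,8.00) ∩ circle(D,5.00): a=6.5409, h=4.6061
  candidates: C₊=(5.5779,4.3742) cross=39.088; C₋=(6.5536,-4.7862) cross=-39.088
  mode - wants cross < 0 → take C=(6.5536,-4.7862) (cross=-39.088)
ex = (C−B)/|BC| = (0.8740,-0.4859); ey = (0.4859,0.8740)
P = B + -1.34·ex + 1.33·ey = (-0.9632,0.9148)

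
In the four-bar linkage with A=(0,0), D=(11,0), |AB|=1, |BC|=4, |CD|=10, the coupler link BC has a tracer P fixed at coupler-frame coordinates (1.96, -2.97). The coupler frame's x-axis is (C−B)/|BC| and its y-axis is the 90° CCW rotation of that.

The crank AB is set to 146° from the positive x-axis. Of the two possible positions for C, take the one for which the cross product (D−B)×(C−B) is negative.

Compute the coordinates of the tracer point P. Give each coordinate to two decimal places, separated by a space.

A=(0,0), D=(11.00,0)
B = A + 1.00·(cos146°, sin146°) = (-0.8290, 0.5592)
|BD| = 11.8422
circle(B,4.00) ∩ circle(D,10.00): a=2.3745, h=3.2190
  candidates: C₊=(1.6948,3.6624) cross=38.120; C₋=(1.3908,-2.7683) cross=-38.120
  mode - wants cross < 0 → take C=(1.3908,-2.7683) (cross=-38.120)
ex = (C−B)/|BC| = (0.5550,-0.8319); ey = (0.8319,0.5550)
P = B + 1.96·ex + -2.97·ey = (-2.2120,-2.7195)

-2.21 -2.72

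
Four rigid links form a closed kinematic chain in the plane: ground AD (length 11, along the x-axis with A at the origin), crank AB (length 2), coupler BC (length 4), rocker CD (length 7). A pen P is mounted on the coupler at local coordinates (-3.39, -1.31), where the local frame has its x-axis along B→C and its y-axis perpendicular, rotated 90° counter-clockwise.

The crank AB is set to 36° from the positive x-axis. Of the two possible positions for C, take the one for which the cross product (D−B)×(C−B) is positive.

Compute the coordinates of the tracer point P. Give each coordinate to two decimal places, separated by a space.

-0.43 -1.83

A=(0,0), D=(11.00,0)
B = A + 2.00·(cos36°, sin36°) = (1.6180, 1.1756)
|BD| = 9.4553
circle(B,4.00) ∩ circle(D,7.00): a=2.9826, h=2.6653
  candidates: C₊=(4.9089,3.4494) cross=25.202; C₋=(4.2461,-1.8399) cross=-25.202
  mode + wants cross > 0 → take C=(4.9089,3.4494) (cross=25.202)
ex = (C−B)/|BC| = (0.8227,0.5685); ey = (-0.5685,0.8227)
P = B + -3.39·ex + -1.31·ey = (-0.4263,-1.8293)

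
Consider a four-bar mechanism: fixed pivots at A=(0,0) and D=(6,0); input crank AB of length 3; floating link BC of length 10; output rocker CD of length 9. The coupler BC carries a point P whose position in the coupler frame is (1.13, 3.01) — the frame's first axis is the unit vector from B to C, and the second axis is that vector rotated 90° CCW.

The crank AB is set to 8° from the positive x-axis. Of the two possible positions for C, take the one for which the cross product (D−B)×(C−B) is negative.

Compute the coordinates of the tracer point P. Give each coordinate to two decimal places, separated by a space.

6.19 0.37

A=(0,0), D=(6.00,0)
B = A + 3.00·(cos8°, sin8°) = (2.9708, 0.4175)
|BD| = 3.0578
circle(B,10.00) ∩ circle(D,9.00): a=4.6357, h=8.8606
  candidates: C₊=(8.7729,8.5622) cross=27.094; C₋=(6.3532,-8.9931) cross=-27.094
  mode - wants cross < 0 → take C=(6.3532,-8.9931) (cross=-27.094)
ex = (C−B)/|BC| = (0.3382,-0.9411); ey = (0.9411,0.3382)
P = B + 1.13·ex + 3.01·ey = (6.1856,0.3722)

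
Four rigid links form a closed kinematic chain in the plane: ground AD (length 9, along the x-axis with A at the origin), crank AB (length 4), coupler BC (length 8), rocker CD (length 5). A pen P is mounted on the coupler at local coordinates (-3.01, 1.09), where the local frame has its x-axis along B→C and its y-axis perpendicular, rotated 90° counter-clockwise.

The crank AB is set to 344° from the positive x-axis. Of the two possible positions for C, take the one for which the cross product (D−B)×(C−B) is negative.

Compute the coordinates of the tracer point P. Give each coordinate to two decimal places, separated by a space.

A=(0,0), D=(9.00,0)
B = A + 4.00·(cos344°, sin344°) = (3.8450, -1.1025)
|BD| = 5.2715
circle(B,8.00) ∩ circle(D,5.00): a=6.3349, h=4.8856
  candidates: C₊=(9.0180,5.0000) cross=25.755; C₋=(11.0617,-4.5552) cross=-25.755
  mode - wants cross < 0 → take C=(11.0617,-4.5552) (cross=-25.755)
ex = (C−B)/|BC| = (0.9021,-0.4316); ey = (0.4316,0.9021)
P = B + -3.01·ex + 1.09·ey = (1.6002,1.1798)

1.60 1.18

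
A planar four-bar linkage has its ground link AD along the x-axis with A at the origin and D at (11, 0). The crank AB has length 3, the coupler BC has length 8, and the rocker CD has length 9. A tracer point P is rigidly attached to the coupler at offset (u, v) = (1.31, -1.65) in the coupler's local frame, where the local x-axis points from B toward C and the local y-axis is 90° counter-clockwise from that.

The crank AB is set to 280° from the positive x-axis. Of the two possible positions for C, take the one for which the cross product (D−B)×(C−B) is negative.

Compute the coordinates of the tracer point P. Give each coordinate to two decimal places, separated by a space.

0.52 -5.06

A=(0,0), D=(11.00,0)
B = A + 3.00·(cos280°, sin280°) = (0.5209, -2.9544)
|BD| = 10.8876
circle(B,8.00) ∩ circle(D,9.00): a=4.6631, h=6.5004
  candidates: C₊=(3.2451,4.5675) cross=70.774; C₋=(6.7730,-7.9456) cross=-70.774
  mode - wants cross < 0 → take C=(6.7730,-7.9456) (cross=-70.774)
ex = (C−B)/|BC| = (0.7815,-0.6239); ey = (0.6239,0.7815)
P = B + 1.31·ex + -1.65·ey = (0.5153,-5.0612)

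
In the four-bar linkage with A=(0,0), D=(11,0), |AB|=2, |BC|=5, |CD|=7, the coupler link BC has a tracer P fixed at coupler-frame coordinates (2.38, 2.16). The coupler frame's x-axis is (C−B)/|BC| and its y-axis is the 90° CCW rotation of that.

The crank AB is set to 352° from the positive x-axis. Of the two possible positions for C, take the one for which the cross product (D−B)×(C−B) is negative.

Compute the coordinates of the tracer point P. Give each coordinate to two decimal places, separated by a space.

5.17 -0.64

A=(0,0), D=(11.00,0)
B = A + 2.00·(cos352°, sin352°) = (1.9805, -0.2783)
|BD| = 9.0238
circle(B,5.00) ∩ circle(D,7.00): a=3.1821, h=3.8567
  candidates: C₊=(5.0421,3.6747) cross=34.802; C₋=(5.2800,-4.0351) cross=-34.802
  mode - wants cross < 0 → take C=(5.2800,-4.0351) (cross=-34.802)
ex = (C−B)/|BC| = (0.6599,-0.7514); ey = (0.7514,0.6599)
P = B + 2.38·ex + 2.16·ey = (5.1740,-0.6412)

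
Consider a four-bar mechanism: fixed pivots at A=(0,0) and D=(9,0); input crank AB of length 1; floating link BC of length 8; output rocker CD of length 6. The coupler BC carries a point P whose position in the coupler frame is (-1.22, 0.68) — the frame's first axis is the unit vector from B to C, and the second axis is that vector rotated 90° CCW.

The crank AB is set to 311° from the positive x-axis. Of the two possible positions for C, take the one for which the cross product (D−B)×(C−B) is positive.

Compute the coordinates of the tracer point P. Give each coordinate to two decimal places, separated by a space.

A=(0,0), D=(9.00,0)
B = A + 1.00·(cos311°, sin311°) = (0.6561, -0.7547)
|BD| = 8.3780
circle(B,8.00) ∩ circle(D,6.00): a=5.8600, h=5.4461
  candidates: C₊=(6.0017,5.1971) cross=45.627; C₋=(6.9829,-5.6508) cross=-45.627
  mode + wants cross > 0 → take C=(6.0017,5.1971) (cross=45.627)
ex = (C−B)/|BC| = (0.6682,0.7440); ey = (-0.7440,0.6682)
P = B + -1.22·ex + 0.68·ey = (-0.6651,-1.2080)

-0.67 -1.21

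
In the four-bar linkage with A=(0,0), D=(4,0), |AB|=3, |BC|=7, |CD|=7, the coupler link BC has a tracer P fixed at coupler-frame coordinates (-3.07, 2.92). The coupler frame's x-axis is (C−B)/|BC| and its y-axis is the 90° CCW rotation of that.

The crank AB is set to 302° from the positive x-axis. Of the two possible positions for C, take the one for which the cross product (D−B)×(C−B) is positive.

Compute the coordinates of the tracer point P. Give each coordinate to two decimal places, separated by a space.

0.74 -6.70

A=(0,0), D=(4.00,0)
B = A + 3.00·(cos302°, sin302°) = (1.5898, -2.5441)
|BD| = 3.5046
circle(B,7.00) ∩ circle(D,7.00): a=1.7523, h=6.7771
  candidates: C₊=(-2.1250,3.3889) cross=23.751; C₋=(7.7148,-5.9330) cross=-23.751
  mode + wants cross > 0 → take C=(-2.1250,3.3889) (cross=23.751)
ex = (C−B)/|BC| = (-0.5307,0.8476); ey = (-0.8476,-0.5307)
P = B + -3.07·ex + 2.92·ey = (0.7440,-6.6958)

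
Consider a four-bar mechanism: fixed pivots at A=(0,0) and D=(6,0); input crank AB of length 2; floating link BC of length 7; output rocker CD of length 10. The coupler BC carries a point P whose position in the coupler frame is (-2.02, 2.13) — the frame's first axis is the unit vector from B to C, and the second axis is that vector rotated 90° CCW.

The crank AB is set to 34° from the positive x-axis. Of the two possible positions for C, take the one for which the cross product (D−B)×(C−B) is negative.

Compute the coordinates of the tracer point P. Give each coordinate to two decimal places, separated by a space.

A=(0,0), D=(6.00,0)
B = A + 2.00·(cos34°, sin34°) = (1.6581, 1.1184)
|BD| = 4.4836
circle(B,7.00) ∩ circle(D,10.00): a=-3.4455, h=6.0933
  candidates: C₊=(-0.1586,7.8785) cross=27.320; C₋=(-3.1984,-3.9229) cross=-27.320
  mode - wants cross < 0 → take C=(-3.1984,-3.9229) (cross=-27.320)
ex = (C−B)/|BC| = (-0.6938,-0.7202); ey = (0.7202,-0.6938)
P = B + -2.02·ex + 2.13·ey = (4.5935,1.0954)

4.59 1.10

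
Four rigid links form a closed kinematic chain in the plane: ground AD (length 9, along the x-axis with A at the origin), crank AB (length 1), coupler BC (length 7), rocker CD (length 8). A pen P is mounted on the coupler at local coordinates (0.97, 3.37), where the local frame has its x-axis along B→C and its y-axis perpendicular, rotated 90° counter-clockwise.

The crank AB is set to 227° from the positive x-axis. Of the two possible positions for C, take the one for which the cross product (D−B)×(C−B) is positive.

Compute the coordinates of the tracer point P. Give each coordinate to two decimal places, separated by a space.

A=(0,0), D=(9.00,0)
B = A + 1.00·(cos227°, sin227°) = (-0.6820, -0.7314)
|BD| = 9.7096
circle(B,7.00) ∩ circle(D,8.00): a=4.0824, h=5.6863
  candidates: C₊=(2.9605,5.2463) cross=55.212; C₋=(3.8171,-6.0940) cross=-55.212
  mode + wants cross > 0 → take C=(2.9605,5.2463) (cross=55.212)
ex = (C−B)/|BC| = (0.5203,0.8540); ey = (-0.8540,0.5203)
P = B + 0.97·ex + 3.37·ey = (-3.0551,1.8506)

-3.06 1.85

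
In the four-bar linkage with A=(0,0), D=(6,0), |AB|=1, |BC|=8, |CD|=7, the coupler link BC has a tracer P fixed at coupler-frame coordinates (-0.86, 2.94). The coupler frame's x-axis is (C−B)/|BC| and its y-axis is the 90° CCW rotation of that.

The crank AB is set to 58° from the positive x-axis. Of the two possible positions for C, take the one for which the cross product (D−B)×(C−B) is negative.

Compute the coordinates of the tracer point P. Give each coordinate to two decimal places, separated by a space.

2.93 2.76

A=(0,0), D=(6.00,0)
B = A + 1.00·(cos58°, sin58°) = (0.5299, 0.8480)
|BD| = 5.5354
circle(B,8.00) ∩ circle(D,7.00): a=4.1226, h=6.8559
  candidates: C₊=(5.6542,6.9915) cross=37.951; C₋=(3.5535,-6.5586) cross=-37.951
  mode - wants cross < 0 → take C=(3.5535,-6.5586) (cross=-37.951)
ex = (C−B)/|BC| = (0.3779,-0.9258); ey = (0.9258,0.3779)
P = B + -0.86·ex + 2.94·ey = (2.9268,2.7554)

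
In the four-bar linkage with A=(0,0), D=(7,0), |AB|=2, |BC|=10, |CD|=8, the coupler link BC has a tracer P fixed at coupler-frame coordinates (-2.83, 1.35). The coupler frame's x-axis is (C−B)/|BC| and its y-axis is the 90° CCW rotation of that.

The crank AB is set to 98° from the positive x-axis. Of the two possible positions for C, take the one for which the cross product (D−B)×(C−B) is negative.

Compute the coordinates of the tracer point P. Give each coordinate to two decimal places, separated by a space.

-0.13 5.11

A=(0,0), D=(7.00,0)
B = A + 2.00·(cos98°, sin98°) = (-0.2783, 1.9805)
|BD| = 7.5430
circle(B,10.00) ∩ circle(D,8.00): a=6.1578, h=7.8792
  candidates: C₊=(7.7322,7.9664) cross=59.433; C₋=(3.5946,-7.2390) cross=-59.433
  mode - wants cross < 0 → take C=(3.5946,-7.2390) (cross=-59.433)
ex = (C−B)/|BC| = (0.3873,-0.9220); ey = (0.9220,0.3873)
P = B + -2.83·ex + 1.35·ey = (-0.1298,5.1125)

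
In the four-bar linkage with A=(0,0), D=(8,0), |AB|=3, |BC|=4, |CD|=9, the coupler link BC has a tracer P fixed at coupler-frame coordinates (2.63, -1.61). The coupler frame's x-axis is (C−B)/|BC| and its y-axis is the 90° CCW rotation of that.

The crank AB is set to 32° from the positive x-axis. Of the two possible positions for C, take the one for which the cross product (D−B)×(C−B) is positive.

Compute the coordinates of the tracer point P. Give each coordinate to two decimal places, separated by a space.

2.64 4.67

A=(0,0), D=(8.00,0)
B = A + 3.00·(cos32°, sin32°) = (2.5441, 1.5898)
|BD| = 5.6828
circle(B,4.00) ∩ circle(D,9.00): a=-2.8777, h=2.7783
  candidates: C₊=(0.5586,5.0622) cross=15.788; C₋=(-0.9959,-0.2726) cross=-15.788
  mode + wants cross > 0 → take C=(0.5586,5.0622) (cross=15.788)
ex = (C−B)/|BC| = (-0.4964,0.8681); ey = (-0.8681,-0.4964)
P = B + 2.63·ex + -1.61·ey = (2.6363,4.6720)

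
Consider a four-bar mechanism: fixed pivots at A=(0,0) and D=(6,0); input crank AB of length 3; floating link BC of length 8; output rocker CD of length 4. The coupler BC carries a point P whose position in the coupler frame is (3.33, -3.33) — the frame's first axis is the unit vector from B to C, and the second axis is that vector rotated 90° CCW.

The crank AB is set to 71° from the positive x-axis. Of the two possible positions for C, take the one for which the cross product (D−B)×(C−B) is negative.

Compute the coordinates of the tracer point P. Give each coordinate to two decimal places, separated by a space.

A=(0,0), D=(6.00,0)
B = A + 3.00·(cos71°, sin71°) = (0.9767, 2.8366)
|BD| = 5.7688
circle(B,8.00) ∩ circle(D,4.00): a=7.0447, h=3.7911
  candidates: C₊=(8.9750,2.6738) cross=21.870; C₋=(5.2469,-3.9285) cross=-21.870
  mode - wants cross < 0 → take C=(5.2469,-3.9285) (cross=-21.870)
ex = (C−B)/|BC| = (0.5338,-0.8456); ey = (0.8456,0.5338)
P = B + 3.33·ex + -3.33·ey = (-0.0618,-1.7568)

-0.06 -1.76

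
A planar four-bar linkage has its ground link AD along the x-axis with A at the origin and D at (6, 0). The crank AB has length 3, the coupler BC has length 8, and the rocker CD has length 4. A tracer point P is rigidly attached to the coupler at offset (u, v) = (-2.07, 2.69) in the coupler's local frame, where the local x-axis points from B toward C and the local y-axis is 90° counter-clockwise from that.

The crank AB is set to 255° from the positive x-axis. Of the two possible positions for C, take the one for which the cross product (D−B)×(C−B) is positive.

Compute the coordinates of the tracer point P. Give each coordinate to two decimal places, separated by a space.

A=(0,0), D=(6.00,0)
B = A + 3.00·(cos255°, sin255°) = (-0.7765, -2.8978)
|BD| = 7.3700
circle(B,8.00) ∩ circle(D,4.00): a=6.9414, h=3.9770
  candidates: C₊=(4.0422,3.4882) cross=29.310; C₋=(7.1696,-3.8252) cross=-29.310
  mode + wants cross > 0 → take C=(4.0422,3.4882) (cross=29.310)
ex = (C−B)/|BC| = (0.6023,0.7982); ey = (-0.7982,0.6023)
P = B + -2.07·ex + 2.69·ey = (-4.1706,-2.9298)

-4.17 -2.93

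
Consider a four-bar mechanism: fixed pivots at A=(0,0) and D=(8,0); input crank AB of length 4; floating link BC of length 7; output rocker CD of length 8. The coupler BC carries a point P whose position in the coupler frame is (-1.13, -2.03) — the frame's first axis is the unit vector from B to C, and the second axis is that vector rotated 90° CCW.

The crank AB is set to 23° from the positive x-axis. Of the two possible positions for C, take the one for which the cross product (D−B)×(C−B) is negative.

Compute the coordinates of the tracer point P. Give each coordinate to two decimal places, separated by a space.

A=(0,0), D=(8.00,0)
B = A + 4.00·(cos23°, sin23°) = (3.6820, 1.5629)
|BD| = 4.5921
circle(B,7.00) ∩ circle(D,8.00): a=0.6628, h=6.9685
  candidates: C₊=(6.6770,7.8898) cross=32.000; C₋=(1.9336,-5.2152) cross=-32.000
  mode - wants cross < 0 → take C=(1.9336,-5.2152) (cross=-32.000)
ex = (C−B)/|BC| = (-0.2498,-0.9683); ey = (0.9683,-0.2498)
P = B + -1.13·ex + -2.03·ey = (1.9986,3.1642)

2.00 3.16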